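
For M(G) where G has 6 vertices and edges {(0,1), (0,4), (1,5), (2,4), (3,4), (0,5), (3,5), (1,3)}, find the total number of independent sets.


An independent set in a graphic matroid is an acyclic edge subset.
G has 6 vertices and 8 edges.
Enumerate all 2^8 = 256 subsets, checking for acyclicity.
Total independent sets = 172.

172


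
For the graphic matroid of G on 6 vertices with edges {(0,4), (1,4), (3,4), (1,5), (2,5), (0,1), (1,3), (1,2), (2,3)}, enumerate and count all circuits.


A circuit in a graphic matroid = edge set of a simple cycle.
G has 6 vertices and 9 edges.
Enumerating all minimal edge subsets forming cycles...
Total circuits found: 10.

10


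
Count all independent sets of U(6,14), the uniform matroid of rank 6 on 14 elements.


Independent sets of U(6,14) are all subsets of size <= 6.
Count = C(14,0) + C(14,1) + C(14,2) + C(14,3) + C(14,4) + C(14,5) + C(14,6)
     = 1 + 14 + 91 + 364 + 1001 + 2002 + 3003
     = 6476.

6476


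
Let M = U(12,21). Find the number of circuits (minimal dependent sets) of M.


In U(12,21), circuits are the (13)-element subsets.
Any set of 13 elements is dependent, and removing any one element gives
an independent set of size 12, so it is a minimal dependent set.
Number of circuits = C(21,13) = 21! / (13! * 8!) = 203490.

203490


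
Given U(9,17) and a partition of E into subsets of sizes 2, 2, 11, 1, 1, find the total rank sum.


r(Ai) = min(|Ai|, 9) for each part.
Sum = min(2,9) + min(2,9) + min(11,9) + min(1,9) + min(1,9)
    = 2 + 2 + 9 + 1 + 1
    = 15.

15


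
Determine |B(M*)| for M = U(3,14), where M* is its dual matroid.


The dual of U(r,n) is U(n-r, n) = U(11,14).
Bases of U(11,14) are all (11)-element subsets.
|B(M*)| = (14 choose 11) = 364.

364


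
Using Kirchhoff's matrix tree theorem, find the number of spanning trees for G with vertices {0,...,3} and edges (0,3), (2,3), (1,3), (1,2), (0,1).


By Kirchhoff's matrix tree theorem, the number of spanning trees equals
the determinant of any cofactor of the Laplacian matrix L.
G has 4 vertices and 5 edges.
Computing the (3 x 3) cofactor determinant gives 8.

8


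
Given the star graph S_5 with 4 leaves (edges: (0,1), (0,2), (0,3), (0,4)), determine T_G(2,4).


A star on 5 vertices is a tree with 4 edges.
T(x,y) = x^(4) for any tree.
T(2,4) = 2^4 = 16.

16


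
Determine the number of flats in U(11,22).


Flats of U(11,22): every subset of size < 11 is a flat, plus E itself.
Count = C(22,0) + C(22,1) + C(22,2) + C(22,3) + C(22,4) + C(22,5) + C(22,6) + C(22,7) + C(22,8) + C(22,9) + C(22,10) + 1
     = 1 + 22 + 231 + 1540 + 7315 + 26334 + 74613 + 170544 + 319770 + 497420 + 646646 + 1
     = 1744437.

1744437


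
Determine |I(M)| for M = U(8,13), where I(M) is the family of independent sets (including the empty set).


Independent sets of U(8,13) are all subsets of size <= 8.
Count = (13 choose 0) + (13 choose 1) + (13 choose 2) + (13 choose 3) + (13 choose 4) + (13 choose 5) + (13 choose 6) + (13 choose 7) + (13 choose 8)
     = 1 + 13 + 78 + 286 + 715 + 1287 + 1716 + 1716 + 1287
     = 7099.

7099


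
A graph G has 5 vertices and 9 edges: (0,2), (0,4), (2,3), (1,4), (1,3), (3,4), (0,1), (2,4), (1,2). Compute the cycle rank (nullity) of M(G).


Cycle rank (nullity) = |E| - r(M) = |E| - (|V| - c).
|E| = 9, |V| = 5, c = 1.
Nullity = 9 - (5 - 1) = 9 - 4 = 5.

5


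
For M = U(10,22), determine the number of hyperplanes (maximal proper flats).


Hyperplanes of U(10,22) are flats of rank 9.
In a uniform matroid, these are exactly the (9)-element subsets.
Count = (22 choose 9) = 497420.

497420


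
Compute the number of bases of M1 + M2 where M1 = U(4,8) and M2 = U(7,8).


Bases of a direct sum M1 + M2: |B| = |B(M1)| * |B(M2)|.
|B(U(4,8))| = C(8,4) = 70.
|B(U(7,8))| = C(8,7) = 8.
Total bases = 70 * 8 = 560.

560


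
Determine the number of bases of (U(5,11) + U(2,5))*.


(M1+M2)* = M1* + M2*.
M1* = U(6,11), bases: C(11,6) = 462.
M2* = U(3,5), bases: C(5,3) = 10.
|B(M*)| = 462 * 10 = 4620.

4620


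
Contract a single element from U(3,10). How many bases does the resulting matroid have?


Contracting e from U(3,10) gives U(2,9).
Bases of U(2,9) = (9 choose 2) = 36.

36


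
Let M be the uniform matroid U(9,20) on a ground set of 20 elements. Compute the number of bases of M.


Bases of U(9,20) are all 9-element subsets of the 20-element ground set.
Number of bases = C(20,9).
C(20,9) = 20! / (9! * 11!) = 167960.

167960


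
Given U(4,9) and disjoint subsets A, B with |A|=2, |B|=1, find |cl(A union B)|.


|A union B| = 2 + 1 = 3 (disjoint).
In U(4,9), cl(S) = S if |S| < 4, else cl(S) = E.
Since 3 < 4, cl(A union B) = A union B.
|cl(A union B)| = 3.

3


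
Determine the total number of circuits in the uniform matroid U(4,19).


In U(4,19), circuits are the (5)-element subsets.
Any set of 5 elements is dependent, and removing any one element gives
an independent set of size 4, so it is a minimal dependent set.
Number of circuits = C(19,5) = 19! / (5! * 14!) = 11628.

11628


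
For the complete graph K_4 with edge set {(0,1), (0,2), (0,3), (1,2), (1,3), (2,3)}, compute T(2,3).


T(K_4; x,y) = x^3 + 3x^2 + 4xy + 2x + y^3 + 3y^2 + 2y.
Substituting x=2, y=3:
= 8 + 12 + 24 + 4 + 27 + 27 + 6
= 108.

108


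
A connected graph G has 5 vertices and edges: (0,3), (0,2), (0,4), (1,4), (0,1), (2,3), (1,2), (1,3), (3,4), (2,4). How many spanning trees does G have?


By Kirchhoff's matrix tree theorem, the number of spanning trees equals
the determinant of any cofactor of the Laplacian matrix L.
G has 5 vertices and 10 edges.
Computing the (4 x 4) cofactor determinant gives 125.

125


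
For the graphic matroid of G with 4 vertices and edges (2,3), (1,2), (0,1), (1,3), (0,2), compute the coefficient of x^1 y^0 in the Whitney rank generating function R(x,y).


R(x,y) = sum over A in 2^E of x^(r(E)-r(A)) * y^(|A|-r(A)).
G has 4 vertices, 5 edges. r(E) = 3.
Enumerate all 2^5 = 32 subsets.
Count subsets with r(E)-r(A)=1 and |A|-r(A)=0: 10.

10


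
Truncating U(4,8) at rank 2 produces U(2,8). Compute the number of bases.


Truncating U(4,8) to rank 2 gives U(2,8).
Bases of U(2,8) are all 2-element subsets of 8 elements.
Number of bases = C(8,2) = 8! / (2! * 6!) = 28.

28


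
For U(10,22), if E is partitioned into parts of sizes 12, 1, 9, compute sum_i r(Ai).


r(Ai) = min(|Ai|, 10) for each part.
Sum = min(12,10) + min(1,10) + min(9,10)
    = 10 + 1 + 9
    = 20.

20


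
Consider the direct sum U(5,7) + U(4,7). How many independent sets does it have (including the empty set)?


For a direct sum, |I(M1+M2)| = |I(M1)| * |I(M2)|.
|I(U(5,7))| = sum C(7,k) for k=0..5 = 120.
|I(U(4,7))| = sum C(7,k) for k=0..4 = 99.
Total = 120 * 99 = 11880.

11880


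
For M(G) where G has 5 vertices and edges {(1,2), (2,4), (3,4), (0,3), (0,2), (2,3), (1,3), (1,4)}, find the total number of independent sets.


An independent set in a graphic matroid is an acyclic edge subset.
G has 5 vertices and 8 edges.
Enumerate all 2^8 = 256 subsets, checking for acyclicity.
Total independent sets = 128.

128


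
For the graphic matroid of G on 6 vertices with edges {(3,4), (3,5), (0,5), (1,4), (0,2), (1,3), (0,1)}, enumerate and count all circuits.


A circuit in a graphic matroid = edge set of a simple cycle.
G has 6 vertices and 7 edges.
Enumerating all minimal edge subsets forming cycles...
Total circuits found: 3.

3


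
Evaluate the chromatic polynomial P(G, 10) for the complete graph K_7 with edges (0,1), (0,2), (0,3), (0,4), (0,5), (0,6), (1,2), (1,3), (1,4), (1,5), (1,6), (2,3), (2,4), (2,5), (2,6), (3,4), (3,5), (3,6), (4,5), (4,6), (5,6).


P(K_7, k) = k(k-1)(k-2)...(k-6).
P(10) = (10) * (9) * (8) * (7) * (6) * (5) * (4) = 604800.

604800


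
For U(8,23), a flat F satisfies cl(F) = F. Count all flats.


Flats of U(8,23): every subset of size < 8 is a flat, plus E itself.
Count = (23 choose 0) + (23 choose 1) + (23 choose 2) + (23 choose 3) + (23 choose 4) + (23 choose 5) + (23 choose 6) + (23 choose 7) + 1
     = 1 + 23 + 253 + 1771 + 8855 + 33649 + 100947 + 245157 + 1
     = 390657.

390657


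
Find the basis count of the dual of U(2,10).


The dual of U(r,n) is U(n-r, n) = U(8,10).
Bases of U(8,10) are all (8)-element subsets.
|B(M*)| = (10 choose 8) = 45.

45


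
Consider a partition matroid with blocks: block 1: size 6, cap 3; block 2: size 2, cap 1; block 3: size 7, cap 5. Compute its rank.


Rank of a partition matroid = sum of min(|Si|, ci) for each block.
= min(6,3) + min(2,1) + min(7,5)
= 3 + 1 + 5
= 9.

9


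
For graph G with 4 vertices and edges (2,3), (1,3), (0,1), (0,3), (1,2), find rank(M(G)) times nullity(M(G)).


r(M) = |V| - c = 4 - 1 = 3.
nullity = |E| - r(M) = 5 - 3 = 2.
Product = 3 * 2 = 6.

6


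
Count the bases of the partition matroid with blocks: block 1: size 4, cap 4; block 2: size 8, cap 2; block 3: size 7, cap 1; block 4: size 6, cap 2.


A basis picks exactly ci elements from block i.
Number of bases = product of C(|Si|, ci).
= C(4,4) * C(8,2) * C(7,1) * C(6,2)
= 1 * 28 * 7 * 15
= 2940.

2940


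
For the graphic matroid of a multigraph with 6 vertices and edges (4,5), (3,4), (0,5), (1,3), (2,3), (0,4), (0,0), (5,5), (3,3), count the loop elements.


In a graphic matroid, a loop is a self-loop edge (u,u) with rank 0.
Examining all 9 edges for self-loops...
Self-loops found: (0,0), (5,5), (3,3)
Number of loops = 3.

3


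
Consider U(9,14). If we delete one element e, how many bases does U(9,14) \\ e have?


Deleting e from U(9,14) gives U(9,13) since n > r.
Bases of U(9,13) = (13 choose 9) = 715.

715


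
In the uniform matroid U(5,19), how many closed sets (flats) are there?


Flats of U(5,19): every subset of size < 5 is a flat, plus E itself.
Count = C(19,0) + C(19,1) + C(19,2) + C(19,3) + C(19,4) + 1
     = 1 + 19 + 171 + 969 + 3876 + 1
     = 5037.

5037


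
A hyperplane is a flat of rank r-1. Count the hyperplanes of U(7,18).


Hyperplanes of U(7,18) are flats of rank 6.
In a uniform matroid, these are exactly the (6)-element subsets.
Count = C(18,6) = 18564.

18564


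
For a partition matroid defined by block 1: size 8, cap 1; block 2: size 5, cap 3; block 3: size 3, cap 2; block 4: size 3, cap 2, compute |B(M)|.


A basis picks exactly ci elements from block i.
Number of bases = product of C(|Si|, ci).
= C(8,1) * C(5,3) * C(3,2) * C(3,2)
= 8 * 10 * 3 * 3
= 720.

720


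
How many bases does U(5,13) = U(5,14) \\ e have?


Deleting e from U(5,14) gives U(5,13) since n > r.
Bases of U(5,13) = (13 choose 5) = 1287.

1287


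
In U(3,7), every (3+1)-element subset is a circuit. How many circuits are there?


In U(3,7), circuits are the (4)-element subsets.
Any set of 4 elements is dependent, and removing any one element gives
an independent set of size 3, so it is a minimal dependent set.
Number of circuits = C(7,4) = (7 * 6 * 5 * 4) / (1 * 2 * 3 * 4) = 35.

35


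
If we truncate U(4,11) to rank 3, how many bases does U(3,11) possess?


Truncating U(4,11) to rank 3 gives U(3,11).
Bases of U(3,11) are all 3-element subsets of 11 elements.
Number of bases = (11 choose 3) = 165.

165


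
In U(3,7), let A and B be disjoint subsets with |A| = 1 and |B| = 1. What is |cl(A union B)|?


|A union B| = 1 + 1 = 2 (disjoint).
In U(3,7), cl(S) = S if |S| < 3, else cl(S) = E.
Since 2 < 3, cl(A union B) = A union B.
|cl(A union B)| = 2.

2


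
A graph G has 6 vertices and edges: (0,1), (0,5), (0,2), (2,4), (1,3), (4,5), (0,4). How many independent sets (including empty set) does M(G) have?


An independent set in a graphic matroid is an acyclic edge subset.
G has 6 vertices and 7 edges.
Enumerate all 2^7 = 128 subsets, checking for acyclicity.
Total independent sets = 96.

96


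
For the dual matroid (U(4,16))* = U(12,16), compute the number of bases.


The dual of U(r,n) is U(n-r, n) = U(12,16).
Bases of U(12,16) are all (12)-element subsets.
|B(M*)| = (16 choose 12) = 1820.

1820


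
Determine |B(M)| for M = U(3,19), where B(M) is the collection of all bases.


Bases of U(3,19) are all 3-element subsets of the 19-element ground set.
Number of bases = C(19,3).
C(19,3) = (19 * 18 * 17) / (1 * 2 * 3) = 969.

969


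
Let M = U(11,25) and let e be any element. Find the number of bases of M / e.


Contracting e from U(11,25) gives U(10,24).
Bases of U(10,24) = C(24,10) = 1961256.

1961256


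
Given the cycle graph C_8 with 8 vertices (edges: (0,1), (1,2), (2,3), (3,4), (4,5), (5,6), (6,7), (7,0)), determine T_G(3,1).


T(C_8; x,y) = x + x^2 + ... + x^(7) + y.
T(3,1) = 3^1 + 3^2 + 3^3 + 3^4 + 3^5 + 3^6 + 3^7 + 1
= 3 + 9 + 27 + 81 + 243 + 729 + 2187 + 1
= 3280.

3280


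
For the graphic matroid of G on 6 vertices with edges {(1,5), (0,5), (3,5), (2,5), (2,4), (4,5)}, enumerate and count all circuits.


A circuit in a graphic matroid = edge set of a simple cycle.
G has 6 vertices and 6 edges.
Enumerating all minimal edge subsets forming cycles...
Total circuits found: 1.

1


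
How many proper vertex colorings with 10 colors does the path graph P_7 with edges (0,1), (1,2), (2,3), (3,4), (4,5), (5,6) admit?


P(P_7, k) = k * (k-1)^(6).
P(10) = 10 * 9^6 = 10 * 531441 = 5314410.

5314410


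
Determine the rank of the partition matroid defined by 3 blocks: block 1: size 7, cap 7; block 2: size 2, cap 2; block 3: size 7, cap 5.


Rank of a partition matroid = sum of min(|Si|, ci) for each block.
= min(7,7) + min(2,2) + min(7,5)
= 7 + 2 + 5
= 14.

14


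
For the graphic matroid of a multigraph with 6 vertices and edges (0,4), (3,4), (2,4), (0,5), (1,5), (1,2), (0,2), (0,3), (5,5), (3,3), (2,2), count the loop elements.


In a graphic matroid, a loop is a self-loop edge (u,u) with rank 0.
Examining all 11 edges for self-loops...
Self-loops found: (5,5), (3,3), (2,2)
Number of loops = 3.

3


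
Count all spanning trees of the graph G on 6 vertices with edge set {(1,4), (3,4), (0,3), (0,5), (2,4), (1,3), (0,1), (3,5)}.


By Kirchhoff's matrix tree theorem, the number of spanning trees equals
the determinant of any cofactor of the Laplacian matrix L.
G has 6 vertices and 8 edges.
Computing the (5 x 5) cofactor determinant gives 21.

21


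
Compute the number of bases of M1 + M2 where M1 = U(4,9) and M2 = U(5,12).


Bases of a direct sum M1 + M2: |B| = |B(M1)| * |B(M2)|.
|B(U(4,9))| = C(9,4) = 126.
|B(U(5,12))| = C(12,5) = 792.
Total bases = 126 * 792 = 99792.

99792


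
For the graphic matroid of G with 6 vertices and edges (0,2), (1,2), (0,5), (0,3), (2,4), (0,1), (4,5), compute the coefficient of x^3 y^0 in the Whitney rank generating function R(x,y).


R(x,y) = sum over A in 2^E of x^(r(E)-r(A)) * y^(|A|-r(A)).
G has 6 vertices, 7 edges. r(E) = 5.
Enumerate all 2^7 = 128 subsets.
Count subsets with r(E)-r(A)=3 and |A|-r(A)=0: 21.

21


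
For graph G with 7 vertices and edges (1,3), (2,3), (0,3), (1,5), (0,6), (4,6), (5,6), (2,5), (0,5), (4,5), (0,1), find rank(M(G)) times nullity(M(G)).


r(M) = |V| - c = 7 - 1 = 6.
nullity = |E| - r(M) = 11 - 6 = 5.
Product = 6 * 5 = 30.

30


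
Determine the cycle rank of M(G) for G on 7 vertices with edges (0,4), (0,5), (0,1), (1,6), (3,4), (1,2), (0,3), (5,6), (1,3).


Cycle rank (nullity) = |E| - r(M) = |E| - (|V| - c).
|E| = 9, |V| = 7, c = 1.
Nullity = 9 - (7 - 1) = 9 - 6 = 3.

3


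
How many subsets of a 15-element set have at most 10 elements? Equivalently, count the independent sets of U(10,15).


Independent sets of U(10,15) are all subsets of size <= 10.
Count = (15 choose 0) + (15 choose 1) + (15 choose 2) + (15 choose 3) + (15 choose 4) + (15 choose 5) + (15 choose 6) + (15 choose 7) + (15 choose 8) + (15 choose 9) + (15 choose 10)
     = 1 + 15 + 105 + 455 + 1365 + 3003 + 5005 + 6435 + 6435 + 5005 + 3003
     = 30827.

30827


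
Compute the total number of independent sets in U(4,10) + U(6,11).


For a direct sum, |I(M1+M2)| = |I(M1)| * |I(M2)|.
|I(U(4,10))| = sum C(10,k) for k=0..4 = 386.
|I(U(6,11))| = sum C(11,k) for k=0..6 = 1486.
Total = 386 * 1486 = 573596.

573596


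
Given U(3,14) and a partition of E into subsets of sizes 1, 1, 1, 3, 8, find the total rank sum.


r(Ai) = min(|Ai|, 3) for each part.
Sum = min(1,3) + min(1,3) + min(1,3) + min(3,3) + min(8,3)
    = 1 + 1 + 1 + 3 + 3
    = 9.

9


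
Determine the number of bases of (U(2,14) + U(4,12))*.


(M1+M2)* = M1* + M2*.
M1* = U(12,14), bases: C(14,12) = 91.
M2* = U(8,12), bases: C(12,8) = 495.
|B(M*)| = 91 * 495 = 45045.

45045


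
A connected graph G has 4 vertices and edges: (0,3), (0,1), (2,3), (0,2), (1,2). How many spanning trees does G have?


By Kirchhoff's matrix tree theorem, the number of spanning trees equals
the determinant of any cofactor of the Laplacian matrix L.
G has 4 vertices and 5 edges.
Computing the (3 x 3) cofactor determinant gives 8.

8


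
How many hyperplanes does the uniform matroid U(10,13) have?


Hyperplanes of U(10,13) are flats of rank 9.
In a uniform matroid, these are exactly the (9)-element subsets.
Count = C(13,9) = 715.

715


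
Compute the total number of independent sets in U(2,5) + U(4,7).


For a direct sum, |I(M1+M2)| = |I(M1)| * |I(M2)|.
|I(U(2,5))| = sum C(5,k) for k=0..2 = 16.
|I(U(4,7))| = sum C(7,k) for k=0..4 = 99.
Total = 16 * 99 = 1584.

1584


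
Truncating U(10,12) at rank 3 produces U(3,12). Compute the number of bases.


Truncating U(10,12) to rank 3 gives U(3,12).
Bases of U(3,12) are all 3-element subsets of 12 elements.
Number of bases = C(12,3) = (12 * 11 * 10) / (1 * 2 * 3) = 220.

220


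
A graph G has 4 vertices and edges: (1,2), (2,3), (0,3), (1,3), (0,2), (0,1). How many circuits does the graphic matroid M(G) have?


A circuit in a graphic matroid = edge set of a simple cycle.
G has 4 vertices and 6 edges.
Enumerating all minimal edge subsets forming cycles...
Total circuits found: 7.

7


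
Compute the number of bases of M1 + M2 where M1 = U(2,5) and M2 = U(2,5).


Bases of a direct sum M1 + M2: |B| = |B(M1)| * |B(M2)|.
|B(U(2,5))| = C(5,2) = 10.
|B(U(2,5))| = C(5,2) = 10.
Total bases = 10 * 10 = 100.

100


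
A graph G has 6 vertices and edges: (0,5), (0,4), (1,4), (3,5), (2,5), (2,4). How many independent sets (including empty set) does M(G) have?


An independent set in a graphic matroid is an acyclic edge subset.
G has 6 vertices and 6 edges.
Enumerate all 2^6 = 64 subsets, checking for acyclicity.
Total independent sets = 60.

60


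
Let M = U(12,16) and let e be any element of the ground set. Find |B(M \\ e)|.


Deleting e from U(12,16) gives U(12,15) since n > r.
Bases of U(12,15) = C(15,12) = 15! / (12! * 3!) = 455.

455


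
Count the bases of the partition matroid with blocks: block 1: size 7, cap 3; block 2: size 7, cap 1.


A basis picks exactly ci elements from block i.
Number of bases = product of C(|Si|, ci).
= C(7,3) * C(7,1)
= 35 * 7
= 245.

245


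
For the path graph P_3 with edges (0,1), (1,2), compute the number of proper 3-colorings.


P(P_3, k) = k * (k-1)^(2).
P(3) = 3 * 2^2 = 3 * 4 = 12.

12


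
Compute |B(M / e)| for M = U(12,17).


Contracting e from U(12,17) gives U(11,16).
Bases of U(11,16) = C(16,11) = 4368.

4368


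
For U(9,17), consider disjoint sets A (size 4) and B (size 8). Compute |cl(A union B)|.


|A union B| = 4 + 8 = 12 (disjoint).
In U(9,17), cl(S) = S if |S| < 9, else cl(S) = E.
Since 12 >= 9, cl(A union B) = E.
|cl(A union B)| = 17.

17


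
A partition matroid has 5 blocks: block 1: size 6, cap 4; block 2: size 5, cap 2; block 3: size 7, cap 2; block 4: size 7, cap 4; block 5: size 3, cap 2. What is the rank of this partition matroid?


Rank of a partition matroid = sum of min(|Si|, ci) for each block.
= min(6,4) + min(5,2) + min(7,2) + min(7,4) + min(3,2)
= 4 + 2 + 2 + 4 + 2
= 14.

14


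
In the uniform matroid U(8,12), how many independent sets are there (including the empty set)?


Independent sets of U(8,12) are all subsets of size <= 8.
Count = C(12,0) + C(12,1) + C(12,2) + C(12,3) + C(12,4) + C(12,5) + C(12,6) + C(12,7) + C(12,8)
     = 1 + 12 + 66 + 220 + 495 + 792 + 924 + 792 + 495
     = 3797.

3797


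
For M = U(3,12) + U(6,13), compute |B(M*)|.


(M1+M2)* = M1* + M2*.
M1* = U(9,12), bases: C(12,9) = 220.
M2* = U(7,13), bases: C(13,7) = 1716.
|B(M*)| = 220 * 1716 = 377520.

377520


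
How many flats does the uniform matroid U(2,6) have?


Flats of U(2,6): every subset of size < 2 is a flat, plus E itself.
Count = (6 choose 0) + (6 choose 1) + 1
     = 1 + 6 + 1
     = 8.

8


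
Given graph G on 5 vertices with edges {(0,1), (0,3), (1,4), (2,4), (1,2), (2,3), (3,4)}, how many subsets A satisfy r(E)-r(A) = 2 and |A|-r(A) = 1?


R(x,y) = sum over A in 2^E of x^(r(E)-r(A)) * y^(|A|-r(A)).
G has 5 vertices, 7 edges. r(E) = 4.
Enumerate all 2^7 = 128 subsets.
Count subsets with r(E)-r(A)=2 and |A|-r(A)=1: 2.

2


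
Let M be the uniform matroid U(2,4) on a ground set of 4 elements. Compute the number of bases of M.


Bases of U(2,4) are all 2-element subsets of the 4-element ground set.
Number of bases = C(4,2).
C(4,2) = (4 * 3) / (1 * 2) = 6.

6


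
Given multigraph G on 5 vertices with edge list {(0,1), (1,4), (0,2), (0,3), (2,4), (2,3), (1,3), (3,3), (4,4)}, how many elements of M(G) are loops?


In a graphic matroid, a loop is a self-loop edge (u,u) with rank 0.
Examining all 9 edges for self-loops...
Self-loops found: (3,3), (4,4)
Number of loops = 2.

2


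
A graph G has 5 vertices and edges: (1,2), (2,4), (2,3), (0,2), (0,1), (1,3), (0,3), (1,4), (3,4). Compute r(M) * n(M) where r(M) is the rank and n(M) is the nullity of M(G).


r(M) = |V| - c = 5 - 1 = 4.
nullity = |E| - r(M) = 9 - 4 = 5.
Product = 4 * 5 = 20.

20


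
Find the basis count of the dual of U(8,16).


The dual of U(r,n) is U(n-r, n) = U(8,16).
Bases of U(8,16) are all (8)-element subsets.
|B(M*)| = (16 choose 8) = 12870.

12870


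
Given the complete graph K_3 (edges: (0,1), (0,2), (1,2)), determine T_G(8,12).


T(K_3; x,y) = x^2 + x + y.
T(8,12) = 64 + 8 + 12 = 84.

84


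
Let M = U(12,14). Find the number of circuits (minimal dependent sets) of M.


In U(12,14), circuits are the (13)-element subsets.
Any set of 13 elements is dependent, and removing any one element gives
an independent set of size 12, so it is a minimal dependent set.
Number of circuits = (14 choose 13) = 14.

14


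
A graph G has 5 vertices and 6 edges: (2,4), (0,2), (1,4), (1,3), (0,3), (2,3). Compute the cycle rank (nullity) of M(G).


Cycle rank (nullity) = |E| - r(M) = |E| - (|V| - c).
|E| = 6, |V| = 5, c = 1.
Nullity = 6 - (5 - 1) = 6 - 4 = 2.

2


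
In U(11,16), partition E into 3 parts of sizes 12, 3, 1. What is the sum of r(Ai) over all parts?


r(Ai) = min(|Ai|, 11) for each part.
Sum = min(12,11) + min(3,11) + min(1,11)
    = 11 + 3 + 1
    = 15.

15


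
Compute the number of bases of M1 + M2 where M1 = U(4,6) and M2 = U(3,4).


Bases of a direct sum M1 + M2: |B| = |B(M1)| * |B(M2)|.
|B(U(4,6))| = C(6,4) = 15.
|B(U(3,4))| = C(4,3) = 4.
Total bases = 15 * 4 = 60.

60


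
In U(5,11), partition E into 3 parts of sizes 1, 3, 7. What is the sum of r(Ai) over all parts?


r(Ai) = min(|Ai|, 5) for each part.
Sum = min(1,5) + min(3,5) + min(7,5)
    = 1 + 3 + 5
    = 9.

9


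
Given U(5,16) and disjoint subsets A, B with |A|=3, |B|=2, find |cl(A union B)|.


|A union B| = 3 + 2 = 5 (disjoint).
In U(5,16), cl(S) = S if |S| < 5, else cl(S) = E.
Since 5 >= 5, cl(A union B) = E.
|cl(A union B)| = 16.

16


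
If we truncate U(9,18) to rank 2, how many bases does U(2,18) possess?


Truncating U(9,18) to rank 2 gives U(2,18).
Bases of U(2,18) are all 2-element subsets of 18 elements.
Number of bases = C(18,2) = 18! / (2! * 16!) = 153.

153


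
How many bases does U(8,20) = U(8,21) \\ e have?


Deleting e from U(8,21) gives U(8,20) since n > r.
Bases of U(8,20) = C(20,8) = 20! / (8! * 12!) = 125970.

125970


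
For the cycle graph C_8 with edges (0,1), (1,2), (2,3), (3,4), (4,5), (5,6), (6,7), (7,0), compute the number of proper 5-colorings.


P(C_8, k) = (k-1)^8 + (-1)^8*(k-1).
P(5) = (4)^8 + 4
= 65536 + 4 = 65540.

65540


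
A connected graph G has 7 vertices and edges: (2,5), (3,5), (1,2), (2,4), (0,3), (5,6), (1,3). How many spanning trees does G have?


By Kirchhoff's matrix tree theorem, the number of spanning trees equals
the determinant of any cofactor of the Laplacian matrix L.
G has 7 vertices and 7 edges.
Computing the (6 x 6) cofactor determinant gives 4.

4


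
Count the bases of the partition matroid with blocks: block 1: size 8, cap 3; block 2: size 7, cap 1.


A basis picks exactly ci elements from block i.
Number of bases = product of C(|Si|, ci).
= C(8,3) * C(7,1)
= 56 * 7
= 392.

392


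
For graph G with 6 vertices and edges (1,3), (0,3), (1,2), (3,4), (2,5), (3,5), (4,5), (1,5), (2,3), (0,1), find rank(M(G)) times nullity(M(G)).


r(M) = |V| - c = 6 - 1 = 5.
nullity = |E| - r(M) = 10 - 5 = 5.
Product = 5 * 5 = 25.

25


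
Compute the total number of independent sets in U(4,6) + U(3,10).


For a direct sum, |I(M1+M2)| = |I(M1)| * |I(M2)|.
|I(U(4,6))| = sum C(6,k) for k=0..4 = 57.
|I(U(3,10))| = sum C(10,k) for k=0..3 = 176.
Total = 57 * 176 = 10032.

10032


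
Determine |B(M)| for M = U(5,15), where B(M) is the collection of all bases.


Bases of U(5,15) are all 5-element subsets of the 15-element ground set.
Number of bases = C(15,5).
C(15,5) = 15! / (5! * 10!) = 3003.

3003


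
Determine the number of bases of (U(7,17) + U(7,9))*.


(M1+M2)* = M1* + M2*.
M1* = U(10,17), bases: C(17,10) = 19448.
M2* = U(2,9), bases: C(9,2) = 36.
|B(M*)| = 19448 * 36 = 700128.

700128


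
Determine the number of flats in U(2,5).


Flats of U(2,5): every subset of size < 2 is a flat, plus E itself.
Count = C(5,0) + C(5,1) + 1
     = 1 + 5 + 1
     = 7.

7


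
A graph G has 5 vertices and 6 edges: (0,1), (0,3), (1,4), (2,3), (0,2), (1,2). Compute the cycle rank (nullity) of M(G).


Cycle rank (nullity) = |E| - r(M) = |E| - (|V| - c).
|E| = 6, |V| = 5, c = 1.
Nullity = 6 - (5 - 1) = 6 - 4 = 2.

2


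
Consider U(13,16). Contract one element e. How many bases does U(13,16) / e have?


Contracting e from U(13,16) gives U(12,15).
Bases of U(12,15) = C(15,12) = 455.

455


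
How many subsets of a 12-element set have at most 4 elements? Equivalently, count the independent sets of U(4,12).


Independent sets of U(4,12) are all subsets of size <= 4.
Count = C(12,0) + C(12,1) + C(12,2) + C(12,3) + C(12,4)
     = 1 + 12 + 66 + 220 + 495
     = 794.

794


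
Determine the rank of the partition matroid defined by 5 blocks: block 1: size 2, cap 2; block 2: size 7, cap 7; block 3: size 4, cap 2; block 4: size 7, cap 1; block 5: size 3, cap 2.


Rank of a partition matroid = sum of min(|Si|, ci) for each block.
= min(2,2) + min(7,7) + min(4,2) + min(7,1) + min(3,2)
= 2 + 7 + 2 + 1 + 2
= 14.

14


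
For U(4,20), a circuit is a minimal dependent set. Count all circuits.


In U(4,20), circuits are the (5)-element subsets.
Any set of 5 elements is dependent, and removing any one element gives
an independent set of size 4, so it is a minimal dependent set.
Number of circuits = (20 choose 5) = 15504.

15504


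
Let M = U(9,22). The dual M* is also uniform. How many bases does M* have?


The dual of U(r,n) is U(n-r, n) = U(13,22).
Bases of U(13,22) are all (13)-element subsets.
|B(M*)| = C(22,13) = 497420.

497420


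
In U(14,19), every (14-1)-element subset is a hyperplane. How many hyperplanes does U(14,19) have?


Hyperplanes of U(14,19) are flats of rank 13.
In a uniform matroid, these are exactly the (13)-element subsets.
Count = (19 choose 13) = 27132.

27132


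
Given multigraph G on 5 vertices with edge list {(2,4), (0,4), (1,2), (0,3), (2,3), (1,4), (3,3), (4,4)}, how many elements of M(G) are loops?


In a graphic matroid, a loop is a self-loop edge (u,u) with rank 0.
Examining all 8 edges for self-loops...
Self-loops found: (3,3), (4,4)
Number of loops = 2.

2


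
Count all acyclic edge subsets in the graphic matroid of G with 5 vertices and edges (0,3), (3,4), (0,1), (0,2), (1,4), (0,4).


An independent set in a graphic matroid is an acyclic edge subset.
G has 5 vertices and 6 edges.
Enumerate all 2^6 = 64 subsets, checking for acyclicity.
Total independent sets = 48.

48


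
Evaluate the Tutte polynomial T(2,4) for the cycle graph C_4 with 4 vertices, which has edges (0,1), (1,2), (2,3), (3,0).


T(C_4; x,y) = x + x^2 + ... + x^(3) + y.
T(2,4) = 2^1 + 2^2 + 2^3 + 4
= 2 + 4 + 8 + 4
= 18.

18


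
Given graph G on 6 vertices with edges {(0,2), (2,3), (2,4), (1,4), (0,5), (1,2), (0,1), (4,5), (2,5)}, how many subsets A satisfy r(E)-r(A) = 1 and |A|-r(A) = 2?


R(x,y) = sum over A in 2^E of x^(r(E)-r(A)) * y^(|A|-r(A)).
G has 6 vertices, 9 edges. r(E) = 5.
Enumerate all 2^9 = 512 subsets.
Count subsets with r(E)-r(A)=1 and |A|-r(A)=2: 32.

32


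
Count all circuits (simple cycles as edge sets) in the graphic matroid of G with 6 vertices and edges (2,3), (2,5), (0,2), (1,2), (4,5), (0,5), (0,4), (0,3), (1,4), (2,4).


A circuit in a graphic matroid = edge set of a simple cycle.
G has 6 vertices and 10 edges.
Enumerating all minimal edge subsets forming cycles...
Total circuits found: 19.

19


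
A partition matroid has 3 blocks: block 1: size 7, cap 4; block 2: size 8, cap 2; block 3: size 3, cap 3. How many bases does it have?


A basis picks exactly ci elements from block i.
Number of bases = product of C(|Si|, ci).
= C(7,4) * C(8,2) * C(3,3)
= 35 * 28 * 1
= 980.

980


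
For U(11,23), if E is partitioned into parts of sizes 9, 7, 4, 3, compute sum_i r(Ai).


r(Ai) = min(|Ai|, 11) for each part.
Sum = min(9,11) + min(7,11) + min(4,11) + min(3,11)
    = 9 + 7 + 4 + 3
    = 23.

23


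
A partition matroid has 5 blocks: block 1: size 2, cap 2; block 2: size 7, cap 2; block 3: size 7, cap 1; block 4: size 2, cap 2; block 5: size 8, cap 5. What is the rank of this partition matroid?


Rank of a partition matroid = sum of min(|Si|, ci) for each block.
= min(2,2) + min(7,2) + min(7,1) + min(2,2) + min(8,5)
= 2 + 2 + 1 + 2 + 5
= 12.

12


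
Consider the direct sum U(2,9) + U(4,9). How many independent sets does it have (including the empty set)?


For a direct sum, |I(M1+M2)| = |I(M1)| * |I(M2)|.
|I(U(2,9))| = sum C(9,k) for k=0..2 = 46.
|I(U(4,9))| = sum C(9,k) for k=0..4 = 256.
Total = 46 * 256 = 11776.

11776


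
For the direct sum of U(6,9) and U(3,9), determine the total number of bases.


Bases of a direct sum M1 + M2: |B| = |B(M1)| * |B(M2)|.
|B(U(6,9))| = C(9,6) = 84.
|B(U(3,9))| = C(9,3) = 84.
Total bases = 84 * 84 = 7056.

7056


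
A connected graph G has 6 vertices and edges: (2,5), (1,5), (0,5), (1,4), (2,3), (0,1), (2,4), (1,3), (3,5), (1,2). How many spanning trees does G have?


By Kirchhoff's matrix tree theorem, the number of spanning trees equals
the determinant of any cofactor of the Laplacian matrix L.
G has 6 vertices and 10 edges.
Computing the (5 x 5) cofactor determinant gives 99.

99


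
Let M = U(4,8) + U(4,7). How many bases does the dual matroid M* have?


(M1+M2)* = M1* + M2*.
M1* = U(4,8), bases: C(8,4) = 70.
M2* = U(3,7), bases: C(7,3) = 35.
|B(M*)| = 70 * 35 = 2450.

2450


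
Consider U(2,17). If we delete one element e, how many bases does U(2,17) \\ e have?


Deleting e from U(2,17) gives U(2,16) since n > r.
Bases of U(2,16) = C(16,2) = 16! / (2! * 14!) = 120.

120


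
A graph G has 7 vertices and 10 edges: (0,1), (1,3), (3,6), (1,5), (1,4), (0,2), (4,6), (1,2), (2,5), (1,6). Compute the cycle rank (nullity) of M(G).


Cycle rank (nullity) = |E| - r(M) = |E| - (|V| - c).
|E| = 10, |V| = 7, c = 1.
Nullity = 10 - (7 - 1) = 10 - 6 = 4.

4


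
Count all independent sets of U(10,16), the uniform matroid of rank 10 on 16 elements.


Independent sets of U(10,16) are all subsets of size <= 10.
Count = (16 choose 0) + (16 choose 1) + (16 choose 2) + (16 choose 3) + (16 choose 4) + (16 choose 5) + (16 choose 6) + (16 choose 7) + (16 choose 8) + (16 choose 9) + (16 choose 10)
     = 1 + 16 + 120 + 560 + 1820 + 4368 + 8008 + 11440 + 12870 + 11440 + 8008
     = 58651.

58651


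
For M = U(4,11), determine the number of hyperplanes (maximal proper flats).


Hyperplanes of U(4,11) are flats of rank 3.
In a uniform matroid, these are exactly the (3)-element subsets.
Count = C(11,3) = 11! / (3! * 8!) = 165.

165


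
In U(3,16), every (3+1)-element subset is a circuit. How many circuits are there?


In U(3,16), circuits are the (4)-element subsets.
Any set of 4 elements is dependent, and removing any one element gives
an independent set of size 3, so it is a minimal dependent set.
Number of circuits = C(16,4) = 16! / (4! * 12!) = 1820.

1820


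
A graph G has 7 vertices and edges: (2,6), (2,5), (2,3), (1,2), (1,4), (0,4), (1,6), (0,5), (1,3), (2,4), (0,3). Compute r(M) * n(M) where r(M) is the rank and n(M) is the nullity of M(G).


r(M) = |V| - c = 7 - 1 = 6.
nullity = |E| - r(M) = 11 - 6 = 5.
Product = 6 * 5 = 30.

30


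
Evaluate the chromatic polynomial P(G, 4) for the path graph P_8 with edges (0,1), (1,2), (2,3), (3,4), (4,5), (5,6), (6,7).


P(P_8, k) = k * (k-1)^(7).
P(4) = 4 * 3^7 = 4 * 2187 = 8748.

8748


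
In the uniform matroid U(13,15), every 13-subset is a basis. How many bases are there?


Bases of U(13,15) are all 13-element subsets of the 15-element ground set.
Number of bases = C(15,13).
(15 choose 13) = 105.

105


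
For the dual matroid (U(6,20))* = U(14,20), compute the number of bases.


The dual of U(r,n) is U(n-r, n) = U(14,20).
Bases of U(14,20) are all (14)-element subsets.
|B(M*)| = C(20,14) = 20! / (14! * 6!) = 38760.

38760


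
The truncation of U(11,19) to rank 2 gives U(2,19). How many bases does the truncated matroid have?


Truncating U(11,19) to rank 2 gives U(2,19).
Bases of U(2,19) are all 2-element subsets of 19 elements.
Number of bases = (19 choose 2) = 171.

171


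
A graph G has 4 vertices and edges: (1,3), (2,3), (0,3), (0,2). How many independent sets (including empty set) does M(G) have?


An independent set in a graphic matroid is an acyclic edge subset.
G has 4 vertices and 4 edges.
Enumerate all 2^4 = 16 subsets, checking for acyclicity.
Total independent sets = 14.

14


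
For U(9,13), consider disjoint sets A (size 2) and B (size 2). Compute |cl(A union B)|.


|A union B| = 2 + 2 = 4 (disjoint).
In U(9,13), cl(S) = S if |S| < 9, else cl(S) = E.
Since 4 < 9, cl(A union B) = A union B.
|cl(A union B)| = 4.

4


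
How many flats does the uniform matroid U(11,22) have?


Flats of U(11,22): every subset of size < 11 is a flat, plus E itself.
Count = C(22,0) + C(22,1) + C(22,2) + C(22,3) + C(22,4) + C(22,5) + C(22,6) + C(22,7) + C(22,8) + C(22,9) + C(22,10) + 1
     = 1 + 22 + 231 + 1540 + 7315 + 26334 + 74613 + 170544 + 319770 + 497420 + 646646 + 1
     = 1744437.

1744437


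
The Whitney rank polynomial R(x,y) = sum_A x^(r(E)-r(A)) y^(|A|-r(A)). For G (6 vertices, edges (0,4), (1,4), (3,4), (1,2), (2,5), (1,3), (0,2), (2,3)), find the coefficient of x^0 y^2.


R(x,y) = sum over A in 2^E of x^(r(E)-r(A)) * y^(|A|-r(A)).
G has 6 vertices, 8 edges. r(E) = 5.
Enumerate all 2^8 = 256 subsets.
Count subsets with r(E)-r(A)=0 and |A|-r(A)=2: 7.

7


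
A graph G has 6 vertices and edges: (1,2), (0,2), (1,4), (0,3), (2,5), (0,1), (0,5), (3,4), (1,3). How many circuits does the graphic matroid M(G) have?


A circuit in a graphic matroid = edge set of a simple cycle.
G has 6 vertices and 9 edges.
Enumerating all minimal edge subsets forming cycles...
Total circuits found: 10.

10


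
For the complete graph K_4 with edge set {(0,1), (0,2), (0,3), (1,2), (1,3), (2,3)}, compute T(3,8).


T(K_4; x,y) = x^3 + 3x^2 + 4xy + 2x + y^3 + 3y^2 + 2y.
Substituting x=3, y=8:
= 27 + 27 + 96 + 6 + 512 + 192 + 16
= 876.

876


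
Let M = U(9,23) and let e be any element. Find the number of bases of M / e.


Contracting e from U(9,23) gives U(8,22).
Bases of U(8,22) = C(22,8) = 319770.

319770


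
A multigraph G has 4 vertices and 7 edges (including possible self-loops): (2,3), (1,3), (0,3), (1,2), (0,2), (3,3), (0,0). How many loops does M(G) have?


In a graphic matroid, a loop is a self-loop edge (u,u) with rank 0.
Examining all 7 edges for self-loops...
Self-loops found: (3,3), (0,0)
Number of loops = 2.

2


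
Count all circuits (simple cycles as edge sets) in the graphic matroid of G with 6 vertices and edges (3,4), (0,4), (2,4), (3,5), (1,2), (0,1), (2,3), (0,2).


A circuit in a graphic matroid = edge set of a simple cycle.
G has 6 vertices and 8 edges.
Enumerating all minimal edge subsets forming cycles...
Total circuits found: 6.

6


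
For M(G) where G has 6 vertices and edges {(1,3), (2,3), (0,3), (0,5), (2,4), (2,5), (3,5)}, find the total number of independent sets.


An independent set in a graphic matroid is an acyclic edge subset.
G has 6 vertices and 7 edges.
Enumerate all 2^7 = 128 subsets, checking for acyclicity.
Total independent sets = 96.

96


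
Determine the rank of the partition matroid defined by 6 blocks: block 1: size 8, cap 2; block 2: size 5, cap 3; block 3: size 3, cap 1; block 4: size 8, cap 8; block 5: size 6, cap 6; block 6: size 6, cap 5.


Rank of a partition matroid = sum of min(|Si|, ci) for each block.
= min(8,2) + min(5,3) + min(3,1) + min(8,8) + min(6,6) + min(6,5)
= 2 + 3 + 1 + 8 + 6 + 5
= 25.

25


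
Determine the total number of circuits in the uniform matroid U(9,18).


In U(9,18), circuits are the (10)-element subsets.
Any set of 10 elements is dependent, and removing any one element gives
an independent set of size 9, so it is a minimal dependent set.
Number of circuits = C(18,10) = 43758.

43758


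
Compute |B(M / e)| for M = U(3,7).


Contracting e from U(3,7) gives U(2,6).
Bases of U(2,6) = C(6,2) = (6 * 5) / (1 * 2) = 15.

15


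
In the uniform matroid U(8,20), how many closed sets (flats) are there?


Flats of U(8,20): every subset of size < 8 is a flat, plus E itself.
Count = C(20,0) + C(20,1) + C(20,2) + C(20,3) + C(20,4) + C(20,5) + C(20,6) + C(20,7) + 1
     = 1 + 20 + 190 + 1140 + 4845 + 15504 + 38760 + 77520 + 1
     = 137981.

137981


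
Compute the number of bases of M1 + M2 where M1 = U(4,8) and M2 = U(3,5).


Bases of a direct sum M1 + M2: |B| = |B(M1)| * |B(M2)|.
|B(U(4,8))| = C(8,4) = 70.
|B(U(3,5))| = C(5,3) = 10.
Total bases = 70 * 10 = 700.

700


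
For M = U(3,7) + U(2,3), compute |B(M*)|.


(M1+M2)* = M1* + M2*.
M1* = U(4,7), bases: C(7,4) = 35.
M2* = U(1,3), bases: C(3,1) = 3.
|B(M*)| = 35 * 3 = 105.

105


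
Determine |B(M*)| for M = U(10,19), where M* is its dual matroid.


The dual of U(r,n) is U(n-r, n) = U(9,19).
Bases of U(9,19) are all (9)-element subsets.
|B(M*)| = C(19,9) = 92378.

92378


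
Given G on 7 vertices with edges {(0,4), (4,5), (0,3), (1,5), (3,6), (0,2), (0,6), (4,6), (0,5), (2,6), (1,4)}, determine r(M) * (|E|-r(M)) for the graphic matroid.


r(M) = |V| - c = 7 - 1 = 6.
nullity = |E| - r(M) = 11 - 6 = 5.
Product = 6 * 5 = 30.

30


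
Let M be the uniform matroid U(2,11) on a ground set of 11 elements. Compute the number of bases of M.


Bases of U(2,11) are all 2-element subsets of the 11-element ground set.
Number of bases = C(11,2).
(11 choose 2) = 55.

55


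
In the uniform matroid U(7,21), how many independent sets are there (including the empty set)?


Independent sets of U(7,21) are all subsets of size <= 7.
Count = (21 choose 0) + (21 choose 1) + (21 choose 2) + (21 choose 3) + (21 choose 4) + (21 choose 5) + (21 choose 6) + (21 choose 7)
     = 1 + 21 + 210 + 1330 + 5985 + 20349 + 54264 + 116280
     = 198440.

198440
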